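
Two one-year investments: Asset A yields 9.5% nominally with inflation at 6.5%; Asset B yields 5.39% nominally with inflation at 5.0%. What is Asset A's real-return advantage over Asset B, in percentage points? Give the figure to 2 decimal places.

2.45

Asset A real return: 1.095/1.065 − 1 = 2.817%.
Asset B real return: 1.0539/1.050 − 1 = 0.371%.
Difference: 2.817 − 0.371 = 2.446 pp.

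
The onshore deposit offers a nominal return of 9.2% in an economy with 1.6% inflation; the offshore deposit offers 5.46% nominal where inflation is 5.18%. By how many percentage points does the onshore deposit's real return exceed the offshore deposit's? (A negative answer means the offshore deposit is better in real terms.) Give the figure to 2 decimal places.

7.21

The onshore deposit real return: 1.092/1.016 − 1 = 7.480%.
The offshore deposit real return: 1.0546/1.0518 − 1 = 0.266%.
Difference: 7.480 − 0.266 = 7.214 pp.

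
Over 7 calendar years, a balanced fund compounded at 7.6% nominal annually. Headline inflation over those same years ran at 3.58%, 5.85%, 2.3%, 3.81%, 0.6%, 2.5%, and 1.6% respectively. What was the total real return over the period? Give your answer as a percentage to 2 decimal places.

36.90%

Cumulative inflation factor: 1.0358 × 1.0585 × 1.023 × 1.0381 × 1.006 × 1.025 × 1.016 ≈ 1.21982.
Nominal growth factor: 1.66988. Real growth factor = 1.66988 / 1.21982 ≈ 1.36895.
Total real return ≈ 36.8954%.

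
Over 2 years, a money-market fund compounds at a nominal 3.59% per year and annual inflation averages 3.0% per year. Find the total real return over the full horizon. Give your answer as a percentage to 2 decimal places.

1.15%

The annual real rate is (1+3.59%)/(1+3.0%) − 1 = 0.5728%.
Compounded over 2 years: (1 + 0.005728)^2 − 1 ≈ 0.01149.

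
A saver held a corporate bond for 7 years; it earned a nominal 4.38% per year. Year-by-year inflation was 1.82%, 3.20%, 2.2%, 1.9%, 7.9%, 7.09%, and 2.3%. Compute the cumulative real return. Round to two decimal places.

Cumulative inflation factor: 1.0182 × 1.0320 × 1.022 × 1.019 × 1.079 × 1.0709 × 1.023 ≈ 1.29355.
Nominal growth factor: 1.34996. Real growth factor = 1.34996 / 1.29355 ≈ 1.04361.
Total real return ≈ 4.3607%.

4.36%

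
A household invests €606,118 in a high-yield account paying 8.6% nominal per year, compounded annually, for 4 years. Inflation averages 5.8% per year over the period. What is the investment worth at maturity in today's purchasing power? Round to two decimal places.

€672,874.10

Nominal value at maturity: €606,118 × (1 + 8.6%)^4 ≈ €843,094.94.
Price-level factor over 4 years: (1 + 5.8%)^4 ≈ 1.2529757645.
The maturity value deflated by that factor is the answer in today's purchasing power.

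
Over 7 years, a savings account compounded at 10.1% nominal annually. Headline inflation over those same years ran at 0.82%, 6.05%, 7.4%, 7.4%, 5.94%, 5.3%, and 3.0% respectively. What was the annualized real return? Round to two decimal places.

4.75%

Cumulative inflation factor: 1.0082 × 1.0605 × 1.074 × 1.074 × 1.0594 × 1.053 × 1.030 ≈ 1.41707.
Nominal growth factor: 1.96115. Real growth factor = 1.96115 / 1.41707 ≈ 1.38395.
Annualized: 1.38395^(1/7) − 1 ≈ 0.04751.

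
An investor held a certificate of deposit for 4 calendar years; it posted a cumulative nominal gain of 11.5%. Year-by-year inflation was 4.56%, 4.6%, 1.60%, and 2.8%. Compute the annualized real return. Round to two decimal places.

Cumulative inflation factor: 1.0456 × 1.046 × 1.0160 × 1.028 ≈ 1.14231.
Nominal growth factor: 1.11500. Real growth factor = 1.11500 / 1.14231 ≈ 0.97609.
Annualized: 0.97609^(1/4) − 1 ≈ -0.00603.

-0.60%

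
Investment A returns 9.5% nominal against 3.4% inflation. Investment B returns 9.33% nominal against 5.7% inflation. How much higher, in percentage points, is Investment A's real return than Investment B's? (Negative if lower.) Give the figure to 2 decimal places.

Investment A real return: 1.095/1.034 − 1 = 5.899%.
Investment B real return: 1.0933/1.057 − 1 = 3.434%.
Difference: 5.899 − 3.434 = 2.465 pp.

2.47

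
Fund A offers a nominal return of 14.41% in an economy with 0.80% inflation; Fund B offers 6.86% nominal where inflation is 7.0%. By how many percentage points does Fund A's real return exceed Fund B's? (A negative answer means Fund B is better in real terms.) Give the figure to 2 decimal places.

13.63

Fund A real return: 1.1441/1.0080 − 1 = 13.502%.
Fund B real return: 1.0686/1.070 − 1 = -0.131%.
Difference: 13.502 − (-0.131) = 13.633 pp.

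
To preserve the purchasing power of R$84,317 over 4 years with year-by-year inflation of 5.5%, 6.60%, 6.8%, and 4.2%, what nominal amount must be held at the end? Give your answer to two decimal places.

Cumulative price-level factor: 1.055 × 1.0660 × 1.068 × 1.042 ≈ 1.2515512433.
Multiplying R$84,317 by the price-level factor gives the future nominal sum.

R$105,527.05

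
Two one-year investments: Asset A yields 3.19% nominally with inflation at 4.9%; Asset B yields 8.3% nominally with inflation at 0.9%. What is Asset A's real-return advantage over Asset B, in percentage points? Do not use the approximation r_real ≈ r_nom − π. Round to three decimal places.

Asset A real return: 1.0319/1.049 − 1 = -1.6301%.
Asset B real return: 1.083/1.009 − 1 = 7.3340%.
Difference: -1.6301 − 7.3340 = -8.9641 pp.

-8.964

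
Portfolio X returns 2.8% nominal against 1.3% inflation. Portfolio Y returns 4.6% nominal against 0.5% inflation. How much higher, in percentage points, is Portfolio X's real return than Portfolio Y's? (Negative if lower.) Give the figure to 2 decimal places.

-2.60

Portfolio X real return: 1.028/1.013 − 1 = 1.481%.
Portfolio Y real return: 1.046/1.005 − 1 = 4.080%.
Difference: 1.481 − 4.080 = -2.599 pp.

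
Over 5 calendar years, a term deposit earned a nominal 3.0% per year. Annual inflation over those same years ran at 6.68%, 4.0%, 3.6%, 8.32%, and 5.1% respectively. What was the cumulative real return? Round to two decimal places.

-11.41%

Cumulative inflation factor: 1.0668 × 1.040 × 1.036 × 1.0832 × 1.051 ≈ 1.30854.
Nominal growth factor: 1.15927. Real growth factor = 1.15927 / 1.30854 ≈ 0.88593.
Total real return ≈ -11.4072%.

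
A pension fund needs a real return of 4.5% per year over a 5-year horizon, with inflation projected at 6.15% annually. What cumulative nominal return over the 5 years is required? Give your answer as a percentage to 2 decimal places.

Required annual nominal rate: (1+4.5%)(1+6.15%) − 1 = 10.92675%.
Cumulative over 5 years: (1 + 0.1092675)^5 − 1 ≈ 0.67951.

67.95%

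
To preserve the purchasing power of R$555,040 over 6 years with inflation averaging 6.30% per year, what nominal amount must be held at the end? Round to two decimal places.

Cumulative price-level factor: (1+6.30%)^6 ≈ 1.4427782516.
Multiplying R$555,040 by the price-level factor gives the future nominal sum.

R$800,799.64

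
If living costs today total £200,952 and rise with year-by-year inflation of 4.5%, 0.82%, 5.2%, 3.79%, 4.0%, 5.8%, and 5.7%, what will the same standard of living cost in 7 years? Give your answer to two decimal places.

£268,856.51

Cumulative price-level factor: 1.045 × 1.0082 × 1.052 × 1.0379 × 1.040 × 1.058 × 1.057 ≈ 1.3379140967.
Multiplying £200,952 by the price-level factor gives the future nominal sum.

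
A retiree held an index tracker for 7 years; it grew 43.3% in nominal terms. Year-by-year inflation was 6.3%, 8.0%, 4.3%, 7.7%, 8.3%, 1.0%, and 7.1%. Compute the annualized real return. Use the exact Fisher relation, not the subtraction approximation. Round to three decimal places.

-0.752%

Cumulative inflation factor: 1.063 × 1.080 × 1.043 × 1.077 × 1.083 × 1.010 × 1.071 ≈ 1.51076.
Nominal growth factor: 1.43300. Real growth factor = 1.43300 / 1.51076 ≈ 0.94853.
Annualized: 0.94853^(1/7) − 1 ≈ -0.00752.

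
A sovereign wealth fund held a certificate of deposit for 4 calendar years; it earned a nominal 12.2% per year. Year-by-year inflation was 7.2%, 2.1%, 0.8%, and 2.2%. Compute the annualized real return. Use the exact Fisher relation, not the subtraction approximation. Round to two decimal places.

8.88%

Cumulative inflation factor: 1.072 × 1.021 × 1.008 × 1.022 ≈ 1.12754.
Nominal growth factor: 1.58479. Real growth factor = 1.58479 / 1.12754 ≈ 1.40553.
Annualized: 1.40553^(1/4) − 1 ≈ 0.08883.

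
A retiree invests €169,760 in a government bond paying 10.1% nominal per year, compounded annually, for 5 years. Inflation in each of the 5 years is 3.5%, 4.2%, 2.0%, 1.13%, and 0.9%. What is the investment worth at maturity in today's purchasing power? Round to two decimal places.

Nominal value at maturity: €169,760 × (1 + 10.1%)^5 ≈ €274,645.17.
Price-level factor over 5 years: 1.035 × 1.042 × 1.020 × 1.0113 × 1.009 ≈ 1.1224820738.
Dividing the nominal maturity value by the price-level factor gives the value in today's money.

€244,676.66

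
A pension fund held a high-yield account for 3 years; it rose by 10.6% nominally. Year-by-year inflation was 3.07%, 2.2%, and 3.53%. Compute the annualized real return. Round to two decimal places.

0.47%

Cumulative inflation factor: 1.0307 × 1.022 × 1.0353 ≈ 1.09056.
Nominal growth factor: 1.10600. Real growth factor = 1.10600 / 1.09056 ≈ 1.01416.
Annualized: 1.01416^(1/3) − 1 ≈ 0.00470.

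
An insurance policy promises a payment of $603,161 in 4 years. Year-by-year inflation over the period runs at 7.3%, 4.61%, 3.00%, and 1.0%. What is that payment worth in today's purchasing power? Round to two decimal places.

$516,537.35

Price-level factor over 4 years: 1.073 × 1.0461 × 1.0300 × 1.010 ≈ 1.1677006516.
Purchasing power today: $603,161 divided by that factor.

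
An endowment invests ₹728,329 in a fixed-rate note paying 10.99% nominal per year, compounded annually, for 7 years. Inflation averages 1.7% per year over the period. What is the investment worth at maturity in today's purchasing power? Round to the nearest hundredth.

Nominal value at maturity: ₹728,329 × (1 + 10.99%)^7 ≈ ₹1,511,174.31.
Price-level factor over 7 years: (1 + 1.7%)^7 ≈ 1.1252439082.
Dividing the nominal maturity value by the price-level factor gives the value in today's money.

₹1,342,974.89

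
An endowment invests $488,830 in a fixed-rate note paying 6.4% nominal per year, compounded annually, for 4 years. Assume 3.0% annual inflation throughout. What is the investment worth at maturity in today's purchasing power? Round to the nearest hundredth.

Nominal value at maturity: $488,830 × (1 + 6.4%)^4 ≈ $626,504.74.
Price-level factor over 4 years: (1 + 3.0%)^4 = 1.12550881.
Dividing the nominal maturity value by the price-level factor gives the value in today's money.

$556,641.35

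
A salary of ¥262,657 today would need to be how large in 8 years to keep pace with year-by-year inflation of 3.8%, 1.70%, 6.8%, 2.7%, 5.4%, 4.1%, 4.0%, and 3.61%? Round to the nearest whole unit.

¥359,563

Cumulative price-level factor: 1.038 × 1.0170 × 1.068 × 1.027 × 1.054 × 1.041 × 1.040 × 1.0361 ≈ 1.3689461229.
Multiplying ¥262,657 by the price-level factor gives the future nominal sum.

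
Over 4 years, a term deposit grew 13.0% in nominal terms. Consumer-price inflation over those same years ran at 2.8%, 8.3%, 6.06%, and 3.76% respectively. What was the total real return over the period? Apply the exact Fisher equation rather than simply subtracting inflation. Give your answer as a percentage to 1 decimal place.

-7.8%

Cumulative inflation factor: 1.028 × 1.083 × 1.0606 × 1.0376 ≈ 1.22519.
Nominal growth factor: 1.13000. Real growth factor = 1.13000 / 1.22519 ≈ 0.92231.
Total real return ≈ -7.7693%.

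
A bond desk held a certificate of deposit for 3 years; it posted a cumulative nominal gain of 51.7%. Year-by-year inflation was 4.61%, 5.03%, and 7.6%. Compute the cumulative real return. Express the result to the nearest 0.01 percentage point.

Cumulative inflation factor: 1.0461 × 1.0503 × 1.076 ≈ 1.18222.
Nominal growth factor: 1.51700. Real growth factor = 1.51700 / 1.18222 ≈ 1.28318.
Total real return ≈ 28.3178%.

28.32%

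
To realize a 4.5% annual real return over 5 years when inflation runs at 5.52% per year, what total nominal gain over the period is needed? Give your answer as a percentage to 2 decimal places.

63.03%

Required annual nominal rate: (1+4.5%)(1+5.52%) − 1 = 10.2684%.
Cumulative over 5 years: (1 + 0.102684)^5 − 1 ≈ 0.63025.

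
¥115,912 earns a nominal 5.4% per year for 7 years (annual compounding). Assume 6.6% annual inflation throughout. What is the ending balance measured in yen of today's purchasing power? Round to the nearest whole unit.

¥107,081

Nominal value at maturity: ¥115,912 × (1 + 5.4%)^7 ≈ ¥167,499.
Price-level factor over 7 years: (1 + 6.6%)^7 ≈ 1.5642293588.
The maturity value deflated by that factor is the answer in today's purchasing power.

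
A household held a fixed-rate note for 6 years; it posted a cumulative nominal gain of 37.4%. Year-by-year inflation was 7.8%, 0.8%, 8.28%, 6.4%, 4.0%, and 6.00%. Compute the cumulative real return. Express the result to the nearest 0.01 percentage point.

Cumulative inflation factor: 1.078 × 1.008 × 1.0828 × 1.064 × 1.040 × 1.0600 ≈ 1.38009.
Nominal growth factor: 1.37400. Real growth factor = 1.37400 / 1.38009 ≈ 0.99559.
Total real return ≈ -0.4415%.

-0.44%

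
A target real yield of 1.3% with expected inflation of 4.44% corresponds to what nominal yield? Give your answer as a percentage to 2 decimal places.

5.80%

By the Fisher equation, 1 + r_nom = (1 + 1.3%)(1 + 4.44%) = 1.013 × 1.0444 = 1.0579772.
So r_nom = 5.79772%.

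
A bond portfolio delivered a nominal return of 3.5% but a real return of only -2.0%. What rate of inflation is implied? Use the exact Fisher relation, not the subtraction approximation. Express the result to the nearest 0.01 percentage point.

5.61%

From (1+r_nom) = (1+r_real)(1+π), we get 1+π = (1 + 3.5%)/(1 − 2.0%) = 1.035/0.980 ≈ 1.05612.
So π ≈ 5.6122%.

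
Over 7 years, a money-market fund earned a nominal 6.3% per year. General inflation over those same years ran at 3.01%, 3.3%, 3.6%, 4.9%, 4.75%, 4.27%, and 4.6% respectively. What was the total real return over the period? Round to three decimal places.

Cumulative inflation factor: 1.0301 × 1.033 × 1.036 × 1.049 × 1.0475 × 1.0427 × 1.046 ≈ 1.32117.
Nominal growth factor: 1.53367. Real growth factor = 1.53367 / 1.32117 ≈ 1.16084.
Total real return ≈ 16.0841%.

16.084%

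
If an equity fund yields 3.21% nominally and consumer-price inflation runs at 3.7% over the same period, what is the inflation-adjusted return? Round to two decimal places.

-0.47%

Real return via the Fisher equation: (1 + 3.21%)/(1 + 3.7%) − 1 = 1.0321/1.037 − 1 ≈ -0.00473.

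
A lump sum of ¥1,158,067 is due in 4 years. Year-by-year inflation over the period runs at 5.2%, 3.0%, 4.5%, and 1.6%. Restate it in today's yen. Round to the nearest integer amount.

Price-level factor over 4 years: 1.052 × 1.030 × 1.045 × 1.016 = 1.1504373232.
Purchasing power today: ¥1,158,067 divided by that factor.

¥1,006,632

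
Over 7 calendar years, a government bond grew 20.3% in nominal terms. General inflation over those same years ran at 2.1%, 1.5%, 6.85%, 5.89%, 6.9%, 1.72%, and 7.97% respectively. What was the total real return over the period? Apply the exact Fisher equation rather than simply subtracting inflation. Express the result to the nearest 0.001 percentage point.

-12.611%

Cumulative inflation factor: 1.021 × 1.015 × 1.0685 × 1.0589 × 1.069 × 1.0172 × 1.0797 ≈ 1.37660.
Nominal growth factor: 1.20300. Real growth factor = 1.20300 / 1.37660 ≈ 0.87389.
Total real return ≈ -12.6109%.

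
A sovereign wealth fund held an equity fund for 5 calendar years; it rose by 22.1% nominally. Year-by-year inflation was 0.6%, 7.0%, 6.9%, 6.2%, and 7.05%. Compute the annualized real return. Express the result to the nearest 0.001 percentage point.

-1.370%

Cumulative inflation factor: 1.006 × 1.070 × 1.069 × 1.062 × 1.0705 ≈ 1.30819.
Nominal growth factor: 1.22100. Real growth factor = 1.22100 / 1.30819 ≈ 0.93335.
Annualized: 0.93335^(1/5) − 1 ≈ -0.01370.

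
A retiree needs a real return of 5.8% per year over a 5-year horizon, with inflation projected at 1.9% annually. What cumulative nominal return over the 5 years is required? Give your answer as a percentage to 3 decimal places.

45.646%

Required annual nominal rate: (1+5.8%)(1+1.9%) − 1 = 7.8102%.
Cumulative over 5 years: (1 + 0.078102)^5 − 1 ≈ 0.45646.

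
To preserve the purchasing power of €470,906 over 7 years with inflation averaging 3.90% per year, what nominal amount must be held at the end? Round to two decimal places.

Cumulative price-level factor: (1+3.90%)^7 ≈ 1.3071000549.
Multiplying €470,906 by the price-level factor gives the future nominal sum.

€615,521.26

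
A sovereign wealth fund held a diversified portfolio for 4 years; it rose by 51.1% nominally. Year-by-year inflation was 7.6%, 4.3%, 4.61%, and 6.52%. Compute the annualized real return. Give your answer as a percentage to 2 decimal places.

4.84%

Cumulative inflation factor: 1.076 × 1.043 × 1.0461 × 1.0652 ≈ 1.25055.
Nominal growth factor: 1.51100. Real growth factor = 1.51100 / 1.25055 ≈ 1.20827.
Annualized: 1.20827^(1/4) − 1 ≈ 0.04843.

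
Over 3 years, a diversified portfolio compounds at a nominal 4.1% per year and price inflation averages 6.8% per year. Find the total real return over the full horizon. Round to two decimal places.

-7.39%

The annual real rate is (1+4.1%)/(1+6.8%) − 1 = -2.5281%.
Compounded over 3 years: (1 + -0.025281)^3 − 1 ≈ -0.07394.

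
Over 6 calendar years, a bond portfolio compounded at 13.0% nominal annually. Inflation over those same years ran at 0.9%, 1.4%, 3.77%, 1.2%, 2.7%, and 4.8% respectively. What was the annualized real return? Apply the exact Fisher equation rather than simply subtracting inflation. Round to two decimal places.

10.30%

Cumulative inflation factor: 1.009 × 1.014 × 1.0377 × 1.012 × 1.027 × 1.048 ≈ 1.15641.
Nominal growth factor: 2.08195. Real growth factor = 2.08195 / 1.15641 ≈ 1.80035.
Annualized: 1.80035^(1/6) − 1 ≈ 0.10296.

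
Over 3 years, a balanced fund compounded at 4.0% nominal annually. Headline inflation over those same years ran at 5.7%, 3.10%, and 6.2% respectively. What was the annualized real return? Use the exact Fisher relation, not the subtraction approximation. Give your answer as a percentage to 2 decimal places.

-0.94%

Cumulative inflation factor: 1.057 × 1.0310 × 1.062 ≈ 1.15733.
Nominal growth factor: 1.12486. Real growth factor = 1.12486 / 1.15733 ≈ 0.97195.
Annualized: 0.97195^(1/3) − 1 ≈ -0.00944.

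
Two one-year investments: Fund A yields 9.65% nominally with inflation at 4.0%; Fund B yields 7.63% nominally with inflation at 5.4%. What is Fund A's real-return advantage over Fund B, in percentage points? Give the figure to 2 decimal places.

3.32

Fund A real return: 1.0965/1.040 − 1 = 5.433%.
Fund B real return: 1.0763/1.054 − 1 = 2.116%.
Difference: 5.433 − 2.116 = 3.317 pp.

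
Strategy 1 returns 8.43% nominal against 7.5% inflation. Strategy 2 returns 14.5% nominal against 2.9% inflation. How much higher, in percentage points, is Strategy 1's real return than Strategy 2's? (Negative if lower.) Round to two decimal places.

Strategy 1 real return: 1.0843/1.075 − 1 = 0.865%.
Strategy 2 real return: 1.145/1.029 − 1 = 11.273%.
Difference: 0.865 − 11.273 = -10.408 pp.

-10.41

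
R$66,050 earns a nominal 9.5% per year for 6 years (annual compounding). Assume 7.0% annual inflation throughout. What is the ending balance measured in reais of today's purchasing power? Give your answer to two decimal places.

R$75,867.34

Nominal value at maturity: R$66,050 × (1 + 9.5%)^6 ≈ R$113,856.42.
Price-level factor over 6 years: (1 + 7.0%)^6 ≈ 1.5007303518.
Dividing the nominal maturity value by the price-level factor gives the value in today's money.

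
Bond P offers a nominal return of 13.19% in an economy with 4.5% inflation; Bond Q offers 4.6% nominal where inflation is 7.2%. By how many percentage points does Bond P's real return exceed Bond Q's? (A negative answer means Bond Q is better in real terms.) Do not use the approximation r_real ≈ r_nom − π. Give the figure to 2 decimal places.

10.74

Bond P real return: 1.1319/1.045 − 1 = 8.316%.
Bond Q real return: 1.046/1.072 − 1 = -2.425%.
Difference: 8.316 − (-2.425) = 10.741 pp.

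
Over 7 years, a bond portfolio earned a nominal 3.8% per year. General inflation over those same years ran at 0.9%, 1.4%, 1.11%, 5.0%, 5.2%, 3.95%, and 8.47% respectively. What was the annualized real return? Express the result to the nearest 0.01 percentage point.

Cumulative inflation factor: 1.009 × 1.014 × 1.0111 × 1.050 × 1.052 × 1.0395 × 1.0847 ≈ 1.28843.
Nominal growth factor: 1.29832. Real growth factor = 1.29832 / 1.28843 ≈ 1.00767.
Annualized: 1.00767^(1/7) − 1 ≈ 0.00109.

0.11%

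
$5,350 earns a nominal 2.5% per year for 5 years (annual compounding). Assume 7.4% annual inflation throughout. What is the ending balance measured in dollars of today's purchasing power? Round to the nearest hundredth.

Nominal value at maturity: $5,350 × (1 + 2.5%)^5 ≈ $6,053.03.
Price-level factor over 5 years: (1 + 7.4%)^5 ≈ 1.4289643919.
Dividing the nominal maturity value by the price-level factor gives the value in today's money.

$4,235.96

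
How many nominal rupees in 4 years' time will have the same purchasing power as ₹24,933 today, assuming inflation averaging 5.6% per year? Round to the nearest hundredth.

Cumulative price-level factor: (1+5.6%)^4 ≈ 1.2435282985.
The nominal amount required is ₹24,933 scaled up by that factor.

₹31,004.89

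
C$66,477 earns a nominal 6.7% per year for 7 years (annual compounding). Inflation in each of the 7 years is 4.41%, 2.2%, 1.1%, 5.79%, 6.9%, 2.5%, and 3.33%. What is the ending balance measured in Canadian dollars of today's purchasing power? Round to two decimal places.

Nominal value at maturity: C$66,477 × (1 + 6.7%)^7 ≈ C$104,670.03.
Price-level factor over 7 years: 1.0441 × 1.022 × 1.011 × 1.0579 × 1.069 × 1.025 × 1.0333 ≈ 1.2921614024.
The maturity value deflated by that factor is the answer in today's purchasing power.

C$81,003.84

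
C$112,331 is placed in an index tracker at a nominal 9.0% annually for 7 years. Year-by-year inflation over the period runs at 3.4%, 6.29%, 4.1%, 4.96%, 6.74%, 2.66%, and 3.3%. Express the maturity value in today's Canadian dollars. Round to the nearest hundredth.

C$151,066.73

Nominal value at maturity: C$112,331 × (1 + 9.0%)^7 ≈ C$205,345.46.
Price-level factor over 7 years: 1.034 × 1.0629 × 1.041 × 1.0496 × 1.0674 × 1.0266 × 1.033 ≈ 1.3593030059.
Dividing the nominal maturity value by the price-level factor gives the value in today's money.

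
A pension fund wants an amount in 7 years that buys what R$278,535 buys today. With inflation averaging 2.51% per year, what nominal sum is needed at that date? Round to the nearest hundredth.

R$331,316.76

Cumulative price-level factor: (1+2.51%)^7 ≈ 1.1894977767.
Multiplying R$278,535 by the price-level factor gives the future nominal sum.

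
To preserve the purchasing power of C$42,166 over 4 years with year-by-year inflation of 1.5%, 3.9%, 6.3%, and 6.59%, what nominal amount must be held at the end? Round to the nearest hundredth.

Cumulative price-level factor: 1.015 × 1.039 × 1.063 × 1.0659 ≈ 1.1948993270.
Multiplying C$42,166 by the price-level factor gives the future nominal sum.

C$50,384.13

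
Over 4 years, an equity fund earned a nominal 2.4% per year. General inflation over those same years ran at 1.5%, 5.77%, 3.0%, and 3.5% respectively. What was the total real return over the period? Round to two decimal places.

-3.93%

Cumulative inflation factor: 1.015 × 1.0577 × 1.030 × 1.035 ≈ 1.14447.
Nominal growth factor: 1.09951. Real growth factor = 1.09951 / 1.14447 ≈ 0.96071.
Total real return ≈ -3.9287%.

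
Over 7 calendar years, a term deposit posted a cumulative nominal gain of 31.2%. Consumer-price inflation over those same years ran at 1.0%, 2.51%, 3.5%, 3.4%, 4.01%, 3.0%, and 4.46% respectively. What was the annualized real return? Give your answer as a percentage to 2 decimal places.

0.81%

Cumulative inflation factor: 1.010 × 1.0251 × 1.035 × 1.034 × 1.0401 × 1.030 × 1.0446 ≈ 1.23997.
Nominal growth factor: 1.31200. Real growth factor = 1.31200 / 1.23997 ≈ 1.05809.
Annualized: 1.05809^(1/7) − 1 ≈ 0.00810.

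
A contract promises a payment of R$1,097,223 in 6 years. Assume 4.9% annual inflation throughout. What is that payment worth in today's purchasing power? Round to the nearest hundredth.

R$823,458.99

Price-level factor over 6 years: (1 + 4.9%)^6 ≈ 1.3324561607.
Purchasing power today: R$1,097,223 divided by that factor.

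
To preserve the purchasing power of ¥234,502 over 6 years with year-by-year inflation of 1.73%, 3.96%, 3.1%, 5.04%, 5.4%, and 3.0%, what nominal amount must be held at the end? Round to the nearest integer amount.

Cumulative price-level factor: 1.0173 × 1.0396 × 1.031 × 1.0504 × 1.054 × 1.030 ≈ 1.2433875924.
Multiplying ¥234,502 by the price-level factor gives the future nominal sum.

¥291,577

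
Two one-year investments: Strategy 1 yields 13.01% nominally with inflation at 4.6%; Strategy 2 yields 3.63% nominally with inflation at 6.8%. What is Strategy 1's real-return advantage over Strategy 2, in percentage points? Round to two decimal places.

Strategy 1 real return: 1.1301/1.046 − 1 = 8.040%.
Strategy 2 real return: 1.0363/1.068 − 1 = -2.968%.
Difference: 8.040 − (-2.968) = 11.008 pp.

11.01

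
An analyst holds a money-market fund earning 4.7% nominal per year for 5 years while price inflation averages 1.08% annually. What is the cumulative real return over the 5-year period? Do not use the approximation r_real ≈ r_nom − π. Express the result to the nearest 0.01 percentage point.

The annual real rate is (1+4.7%)/(1+1.08%) − 1 = 3.5813%.
Compounded over 5 years: (1 + 0.035813)^5 − 1 ≈ 0.19236.

19.24%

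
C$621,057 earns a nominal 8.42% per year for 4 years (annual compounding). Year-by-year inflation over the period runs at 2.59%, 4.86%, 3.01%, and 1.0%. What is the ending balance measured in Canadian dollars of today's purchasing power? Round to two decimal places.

C$766,749.37

Nominal value at maturity: C$621,057 × (1 + 8.42%)^4 ≈ C$858,161.59.
Price-level factor over 4 years: 1.0259 × 1.0486 × 1.0301 × 1.010 ≈ 1.1192204689.
The maturity value deflated by that factor is the answer in today's purchasing power.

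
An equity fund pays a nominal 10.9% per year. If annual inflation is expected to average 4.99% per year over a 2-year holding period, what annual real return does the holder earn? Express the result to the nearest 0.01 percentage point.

With constant rates the annual real return is the same each year: (1+10.9%)/(1+4.99%) − 1 = 0.05629.

5.63%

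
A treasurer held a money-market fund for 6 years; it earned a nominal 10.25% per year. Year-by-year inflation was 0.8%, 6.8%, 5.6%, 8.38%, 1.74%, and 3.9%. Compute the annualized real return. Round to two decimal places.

5.50%

Cumulative inflation factor: 1.008 × 1.068 × 1.056 × 1.0838 × 1.0174 × 1.039 ≈ 1.30242.
Nominal growth factor: 1.79586. Real growth factor = 1.79586 / 1.30242 ≈ 1.37886.
Annualized: 1.37886^(1/6) − 1 ≈ 0.05500.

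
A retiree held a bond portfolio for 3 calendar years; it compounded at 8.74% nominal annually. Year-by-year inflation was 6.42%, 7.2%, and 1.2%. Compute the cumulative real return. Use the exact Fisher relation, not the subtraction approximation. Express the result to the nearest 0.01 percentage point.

Cumulative inflation factor: 1.0642 × 1.072 × 1.012 ≈ 1.15451.
Nominal growth factor: 1.28578. Real growth factor = 1.28578 / 1.15451 ≈ 1.11370.
Total real return ≈ 11.3703%.

11.37%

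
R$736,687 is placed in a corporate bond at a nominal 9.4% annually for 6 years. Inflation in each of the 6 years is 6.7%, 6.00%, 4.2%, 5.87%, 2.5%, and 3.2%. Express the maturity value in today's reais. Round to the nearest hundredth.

R$956,913.01

Nominal value at maturity: R$736,687 × (1 + 9.4%)^6 ≈ R$1,262,952.27.
Price-level factor over 6 years: 1.067 × 1.0600 × 1.042 × 1.0587 × 1.025 × 1.032 ≈ 1.3198193139.
Dividing the nominal maturity value by the price-level factor gives the value in today's money.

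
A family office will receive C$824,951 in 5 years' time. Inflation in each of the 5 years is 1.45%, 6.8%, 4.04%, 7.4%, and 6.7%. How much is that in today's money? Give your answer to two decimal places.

Price-level factor over 5 years: 1.0145 × 1.068 × 1.0404 × 1.074 × 1.067 ≈ 1.2917912794.
Purchasing power today: C$824,951 divided by that factor.

C$638,610.13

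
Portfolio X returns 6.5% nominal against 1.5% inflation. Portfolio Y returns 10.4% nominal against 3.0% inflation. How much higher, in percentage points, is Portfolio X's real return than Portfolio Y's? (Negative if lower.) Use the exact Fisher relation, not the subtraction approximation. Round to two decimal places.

Portfolio X real return: 1.065/1.015 − 1 = 4.926%.
Portfolio Y real return: 1.104/1.030 − 1 = 7.184%.
Difference: 4.926 − 7.184 = -2.258 pp.

-2.26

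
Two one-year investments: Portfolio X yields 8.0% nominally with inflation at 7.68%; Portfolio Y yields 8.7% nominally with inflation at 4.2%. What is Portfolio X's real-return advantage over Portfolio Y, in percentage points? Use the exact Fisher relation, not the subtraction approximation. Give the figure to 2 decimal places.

Portfolio X real return: 1.080/1.0768 − 1 = 0.297%.
Portfolio Y real return: 1.087/1.042 − 1 = 4.319%.
Difference: 0.297 − 4.319 = -4.022 pp.

-4.02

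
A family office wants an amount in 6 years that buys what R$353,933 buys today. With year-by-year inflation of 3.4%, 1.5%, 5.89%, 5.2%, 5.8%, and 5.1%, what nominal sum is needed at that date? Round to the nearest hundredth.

R$460,115.34

Cumulative price-level factor: 1.034 × 1.015 × 1.0589 × 1.052 × 1.058 × 1.051 ≈ 1.3000068864.
Multiplying R$353,933 by the price-level factor gives the future nominal sum.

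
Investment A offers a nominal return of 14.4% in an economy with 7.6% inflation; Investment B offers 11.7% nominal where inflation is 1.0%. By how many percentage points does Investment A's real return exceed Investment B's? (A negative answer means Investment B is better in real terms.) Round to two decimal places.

Investment A real return: 1.144/1.076 − 1 = 6.320%.
Investment B real return: 1.117/1.010 − 1 = 10.594%.
Difference: 6.320 − 10.594 = -4.274 pp.

-4.27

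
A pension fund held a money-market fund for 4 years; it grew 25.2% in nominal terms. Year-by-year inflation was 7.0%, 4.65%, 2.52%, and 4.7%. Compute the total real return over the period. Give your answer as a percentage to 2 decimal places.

Cumulative inflation factor: 1.070 × 1.0465 × 1.0252 × 1.047 ≈ 1.20193.
Nominal growth factor: 1.25200. Real growth factor = 1.25200 / 1.20193 ≈ 1.04166.
Total real return ≈ 4.1660%.

4.17%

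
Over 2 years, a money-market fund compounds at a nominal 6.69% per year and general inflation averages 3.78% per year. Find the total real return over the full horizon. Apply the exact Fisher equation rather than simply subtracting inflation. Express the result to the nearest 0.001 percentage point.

The annual real rate is (1+6.69%)/(1+3.78%) − 1 = 2.8040%.
Compounded over 2 years: (1 + 0.028040)^2 − 1 ≈ 0.05687.

5.687%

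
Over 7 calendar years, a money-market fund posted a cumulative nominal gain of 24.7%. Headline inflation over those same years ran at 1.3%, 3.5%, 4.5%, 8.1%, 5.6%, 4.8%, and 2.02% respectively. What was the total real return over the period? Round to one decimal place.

-6.7%

Cumulative inflation factor: 1.013 × 1.035 × 1.045 × 1.081 × 1.056 × 1.048 × 1.0202 ≈ 1.33722.
Nominal growth factor: 1.24700. Real growth factor = 1.24700 / 1.33722 ≈ 0.93253.
Total real return ≈ -6.7467%.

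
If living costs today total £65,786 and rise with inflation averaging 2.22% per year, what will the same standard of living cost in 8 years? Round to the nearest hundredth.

Cumulative price-level factor: (1+2.22%)^8 ≈ 1.1920295264.
The nominal amount required is £65,786 scaled up by that factor.

£78,418.85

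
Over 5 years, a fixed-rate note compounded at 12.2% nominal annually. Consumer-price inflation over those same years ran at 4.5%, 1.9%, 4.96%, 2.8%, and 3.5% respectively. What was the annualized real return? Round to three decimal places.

8.379%

Cumulative inflation factor: 1.045 × 1.019 × 1.0496 × 1.028 × 1.035 ≈ 1.18918.
Nominal growth factor: 1.77813. Real growth factor = 1.77813 / 1.18918 ≈ 1.49526.
Annualized: 1.49526^(1/5) − 1 ≈ 0.08379.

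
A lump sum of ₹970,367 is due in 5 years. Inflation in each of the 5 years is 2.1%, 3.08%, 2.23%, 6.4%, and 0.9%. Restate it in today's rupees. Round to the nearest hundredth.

Price-level factor over 5 years: 1.021 × 1.0308 × 1.0223 × 1.064 × 1.009 ≈ 1.1550779860.
Purchasing power today: ₹970,367 divided by that factor.

₹840,087.87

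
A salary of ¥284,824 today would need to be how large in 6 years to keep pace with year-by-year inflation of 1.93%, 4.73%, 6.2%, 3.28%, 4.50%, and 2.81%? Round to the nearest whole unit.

¥358,296

Cumulative price-level factor: 1.0193 × 1.0473 × 1.062 × 1.0328 × 1.0450 × 1.0281 ≈ 1.2579562099.
Multiplying ¥284,824 by the price-level factor gives the future nominal sum.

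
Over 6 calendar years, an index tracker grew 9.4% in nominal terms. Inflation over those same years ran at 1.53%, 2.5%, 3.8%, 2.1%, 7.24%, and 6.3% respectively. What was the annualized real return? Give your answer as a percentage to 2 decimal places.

Cumulative inflation factor: 1.0153 × 1.025 × 1.038 × 1.021 × 1.0724 × 1.063 ≈ 1.25728.
Nominal growth factor: 1.09400. Real growth factor = 1.09400 / 1.25728 ≈ 0.87013.
Annualized: 0.87013^(1/6) − 1 ≈ -0.02292.

-2.29%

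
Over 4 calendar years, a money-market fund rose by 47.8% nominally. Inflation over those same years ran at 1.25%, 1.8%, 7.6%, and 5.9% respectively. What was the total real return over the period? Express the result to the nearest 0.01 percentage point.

Cumulative inflation factor: 1.0125 × 1.018 × 1.076 × 1.059 ≈ 1.17449.
Nominal growth factor: 1.47800. Real growth factor = 1.47800 / 1.17449 ≈ 1.25841.
Total real return ≈ 25.8414%.

25.84%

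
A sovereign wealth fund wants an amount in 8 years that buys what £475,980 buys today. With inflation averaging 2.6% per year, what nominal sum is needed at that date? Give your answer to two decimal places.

Cumulative price-level factor: (1+2.6%)^8 ≈ 1.2279449184.
The nominal amount required is £475,980 scaled up by that factor.

£584,477.22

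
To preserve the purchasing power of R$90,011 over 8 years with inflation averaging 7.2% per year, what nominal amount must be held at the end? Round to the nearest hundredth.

R$156,983.45

Cumulative price-level factor: (1+7.2%)^8 ≈ 1.7440473951.
The nominal amount required is R$90,011 scaled up by that factor.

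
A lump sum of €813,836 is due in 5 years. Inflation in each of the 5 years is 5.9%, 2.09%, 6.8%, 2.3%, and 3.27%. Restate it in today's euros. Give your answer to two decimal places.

€667,170.25

Price-level factor over 5 years: 1.059 × 1.0209 × 1.068 × 1.023 × 1.0327 ≈ 1.2198325766.
Purchasing power today: €813,836 divided by that factor.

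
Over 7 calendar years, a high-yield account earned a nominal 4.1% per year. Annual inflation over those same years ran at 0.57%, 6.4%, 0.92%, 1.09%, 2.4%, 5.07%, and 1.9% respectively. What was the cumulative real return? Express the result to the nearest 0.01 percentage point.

10.69%

Cumulative inflation factor: 1.0057 × 1.064 × 1.0092 × 1.0109 × 1.024 × 1.0507 × 1.019 ≈ 1.19687.
Nominal growth factor: 1.32481. Real growth factor = 1.32481 / 1.19687 ≈ 1.10690.
Total real return ≈ 10.6896%.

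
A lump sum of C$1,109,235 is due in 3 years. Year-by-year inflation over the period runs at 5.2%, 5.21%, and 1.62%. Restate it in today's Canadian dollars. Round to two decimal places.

Price-level factor over 3 years: 1.052 × 1.0521 × 1.0162 ≈ 1.1247395090.
Purchasing power today: C$1,109,235 divided by that factor.

C$986,215.02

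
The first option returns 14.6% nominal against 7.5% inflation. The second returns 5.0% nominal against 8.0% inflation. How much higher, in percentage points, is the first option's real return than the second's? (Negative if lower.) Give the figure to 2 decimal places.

The first option real return: 1.146/1.075 − 1 = 6.605%.
The second real return: 1.050/1.080 − 1 = -2.778%.
Difference: 6.605 − (-2.778) = 9.383 pp.

9.38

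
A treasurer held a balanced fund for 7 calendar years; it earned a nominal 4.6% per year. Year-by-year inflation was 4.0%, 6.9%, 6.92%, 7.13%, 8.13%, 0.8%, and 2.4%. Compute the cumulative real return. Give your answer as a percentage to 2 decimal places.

Cumulative inflation factor: 1.040 × 1.069 × 1.0692 × 1.0713 × 1.0813 × 1.008 × 1.024 ≈ 1.42131.
Nominal growth factor: 1.37000. Real growth factor = 1.37000 / 1.42131 ≈ 0.96390.
Total real return ≈ -3.6096%.

-3.61%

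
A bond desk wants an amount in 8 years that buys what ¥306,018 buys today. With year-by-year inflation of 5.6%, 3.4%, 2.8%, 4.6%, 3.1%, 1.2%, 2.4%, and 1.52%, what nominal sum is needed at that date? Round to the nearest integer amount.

¥389,715

Cumulative price-level factor: 1.056 × 1.034 × 1.028 × 1.046 × 1.031 × 1.012 × 1.024 × 1.0152 ≈ 1.2735030800.
Multiplying ¥306,018 by the price-level factor gives the future nominal sum.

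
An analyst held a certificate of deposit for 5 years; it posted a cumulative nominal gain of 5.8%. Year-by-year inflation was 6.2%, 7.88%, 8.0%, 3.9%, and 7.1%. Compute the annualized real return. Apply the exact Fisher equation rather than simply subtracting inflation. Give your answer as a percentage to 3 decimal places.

-5.132%

Cumulative inflation factor: 1.062 × 1.0788 × 1.080 × 1.039 × 1.071 ≈ 1.37687.
Nominal growth factor: 1.05800. Real growth factor = 1.05800 / 1.37687 ≈ 0.76841.
Annualized: 0.76841^(1/5) − 1 ≈ -0.05132.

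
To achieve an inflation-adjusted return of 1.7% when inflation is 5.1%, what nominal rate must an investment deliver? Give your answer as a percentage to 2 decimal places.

By the Fisher equation, 1 + r_nom = (1 + 1.7%)(1 + 5.1%) = 1.017 × 1.051 = 1.068867.
So r_nom = 6.8867%.

6.89%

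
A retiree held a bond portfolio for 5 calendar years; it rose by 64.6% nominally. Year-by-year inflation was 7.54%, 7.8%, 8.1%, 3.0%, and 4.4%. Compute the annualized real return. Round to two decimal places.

4.08%

Cumulative inflation factor: 1.0754 × 1.078 × 1.081 × 1.030 × 1.044 ≈ 1.34757.
Nominal growth factor: 1.64600. Real growth factor = 1.64600 / 1.34757 ≈ 1.22146.
Annualized: 1.22146^(1/5) − 1 ≈ 0.04082.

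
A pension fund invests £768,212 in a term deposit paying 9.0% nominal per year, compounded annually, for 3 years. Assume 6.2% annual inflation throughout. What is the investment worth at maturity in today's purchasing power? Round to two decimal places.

Nominal value at maturity: £768,212 × (1 + 9.0%)^3 ≈ £994,856.82.
Price-level factor over 3 years: (1 + 6.2%)^3 = 1.197770328.
Dividing the nominal maturity value by the price-level factor gives the value in today's money.

£830,590.64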